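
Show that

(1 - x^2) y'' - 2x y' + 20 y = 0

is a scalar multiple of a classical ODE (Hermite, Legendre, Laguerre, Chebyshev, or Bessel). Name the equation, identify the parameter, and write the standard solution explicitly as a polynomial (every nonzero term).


The equation is already in a standard form:  (1 - x^2) y'' - 2x y' + 20 y = 0.
This matches the Legendre equation (1 - x^2) y'' - 2x y' + n(n+1) y = 0 (note the -2x y' term) with n(n+1) = 20, so n = 4; the polynomial solution is P_4(x).
With y = sum_k a_k x^k, matching x^k gives (k+2)(k+1) a_{k+2} = [k(k+1) - n(n+1)] a_k = (k - 4)(k + 5) a_k. The right side vanishes at k = 4, so the series with the parity of 4 terminates at degree 4.
Standard normalization (P_n(1) = 1): leading coefficient (2n)!/(2^n (n!)^2) = 40320/(16*576) = 35/8, so a_4 = 35/8. Work downward with a_k = (k+1)(k+2) a_{k+2} / ((k - 4)(k + 5)):
  a_2 = (3)(4)(35/8) / ((2 - 4)(2 + 5)) = (105/2)/(-14) = -15/4
  a_0 = (1)(2)(-15/4) / ((0 - 4)(0 + 5)) = (-15/2)/(-20) = 3/8
Hence P_4(x) = 35 x^4/8 - 15 x^2/4 + 3/8.

P_4(x); series = 35 x^4/8 - 15 x^2/4 + 3/8


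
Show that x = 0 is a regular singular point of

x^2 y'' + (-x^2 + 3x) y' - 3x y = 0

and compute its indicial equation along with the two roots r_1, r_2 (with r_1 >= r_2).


Divide by x^2 to reach normal form y'' + P_1(x) y' + P_2(x) y = 0 with P_1(x) = -1 + 3/x and P_2(x) = -3/x.
x = 0 is a singular point because the y'-coefficient -1 + 3/x has a pole at x = 0 and the y-coefficient -3/x has a pole at x = 0.
It is a regular singular point because x P_1(x) = p(x) = 3 - x and x^2 P_2(x) = q(x) = -3x are polynomials, hence analytic at x = 0.
p(0) = 3,  q(0) = 0.
Indicial equation: r(r-1) + p(0) r + q(0) = 0, i.e. r^2 + (p(0) - 1) r + q(0) = 0, i.e. r^2 + 2 r = 0.
Discriminant: (2)^2 - 4(0) = 4, so r = (-2 ± 2)/2.
Solving: r_1 = 0, r_2 = -2.

indicial: r^2 + 2 r = 0; roots r_1 = 0, r_2 = -2


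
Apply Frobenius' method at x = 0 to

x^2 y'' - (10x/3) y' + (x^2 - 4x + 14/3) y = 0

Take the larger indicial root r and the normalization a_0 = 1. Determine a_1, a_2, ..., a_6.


Write in Frobenius form y'' + (p(x)/x) y' + (q(x)/x^2) y = 0:
  p(x) = -10/3,  q(x) = x^2 - 4x + 14/3.
Indicial equation: r(r-1) + (-10/3) r + (14/3) = 0 -> roots r_1 = 7/3, r_2 = 2.
Take r = r_1 = 7/3. Let y(x) = x^r sum_{n>=0} a_n x^n with a_0 = 1.
Substitute y = x^r sum a_n x^n and match x^{r+n}. The recurrence is
  D(n) a_n - 4 a_{n-1} + 1 a_{n-2} = 0,  where D(n) = (r+n)(r+n-1) + (-10/3)(r+n) + (14/3).
  a_n = [4 a_{n-1} - 1 a_{n-2}] / D(n).
Since the indicial polynomial factors as (r - r_1)(r - r_2), D(n) = (r_1 + n - r_1)(r_1 + n - r_2) = n(n + 1/3).
Evaluating step by step (a_0 = 1):
  n = 1: D(1) = 1(1 + 1/3) = 4/3; numerator = 4(1) = 4; a_1 = (4)/(4/3) = 3
  n = 2: D(2) = 2(2 + 1/3) = 14/3; numerator = 4(3) - 1(1) = 11; a_2 = (11)/(14/3) = 33/14
  n = 3: D(3) = 3(3 + 1/3) = 10; numerator = 4(33/14) - 1(3) = 45/7; a_3 = (45/7)/(10) = 9/14
  n = 4: D(4) = 4(4 + 1/3) = 52/3; numerator = 4(9/14) - 1(33/14) = 3/14; a_4 = (3/14)/(52/3) = 9/728
  n = 5: D(5) = 5(5 + 1/3) = 80/3; numerator = 4(9/728) - 1(9/14) = -54/91; a_5 = (-54/91)/(80/3) = -81/3640
  n = 6: D(6) = 6(6 + 1/3) = 38; numerator = 4(-81/3640) - 1(9/728) = -369/3640; a_6 = (-369/3640)/(38) = -369/138320

r = 7/3; a_0 = 1; a_1 = 3; a_2 = 33/14; a_3 = 9/14; a_4 = 9/728; a_5 = -81/3640; a_6 = -369/138320


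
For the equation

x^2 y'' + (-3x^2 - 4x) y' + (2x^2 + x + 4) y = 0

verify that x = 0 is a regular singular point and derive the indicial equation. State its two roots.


Divide by x^2 to reach normal form y'' + P_1(x) y' + P_2(x) y = 0 with P_1(x) = -3 - 4/x and P_2(x) = 2 + 1/x + 4/x^2.
x = 0 is a singular point because the y'-coefficient -3 - 4/x has a pole at x = 0 and the y-coefficient 2 + 1/x + 4/x^2 has a pole at x = 0.
It is a regular singular point because x P_1(x) = p(x) = -3x - 4 and x^2 P_2(x) = q(x) = 2x^2 + x + 4 are polynomials, hence analytic at x = 0.
p(0) = -4,  q(0) = 4.
Indicial equation: r(r-1) + p(0) r + q(0) = 0, i.e. r^2 + (p(0) - 1) r + q(0) = 0, i.e. r^2 - 5 r + 4 = 0.
Discriminant: (-5)^2 - 4(4) = 9, so r = (5 ± 3)/2.
Solving: r_1 = 4, r_2 = 1.

indicial: r^2 - 5 r + 4 = 0; roots r_1 = 4, r_2 = 1


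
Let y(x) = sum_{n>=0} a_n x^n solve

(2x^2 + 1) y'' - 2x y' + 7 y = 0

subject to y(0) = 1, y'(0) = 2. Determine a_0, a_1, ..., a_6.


Ansatz: y(x) = sum_{n>=0} a_n x^n, so y'(x) = sum_{n>=1} n a_n x^(n-1) and y''(x) = sum_{n>=2} n(n-1) a_n x^(n-2).
Substitute into P(x) y'' + Q(x) y' + R(x) y = 0 with P(x) = 2x^2 + 1, Q(x) = -2x, R(x) = 7, and match powers of x.
Initial conditions: a_0 = 1, a_1 = 2.
Setting the coefficient of each power of x to zero and solving order by order (substituting the coefficients already found):
  x^0: 2 a_2 + 7 a_0 = 0  ->  2 a_2 = -7 a_0 = -7  ->  a_2 = -7/2
  x^1: 6 a_3 + 5 a_1 = 0  ->  6 a_3 = -5 a_1 = -10  ->  a_3 = -5/3
  x^2: 12 a_4 + 7 a_2 = 0  ->  12 a_4 = -7 a_2 = 49/2  ->  a_4 = 49/24
  x^3: 20 a_5 + 13 a_3 = 0  ->  20 a_5 = -13 a_3 = 65/3  ->  a_5 = 13/12
  x^4: 30 a_6 + 23 a_4 = 0  ->  30 a_6 = -23 a_4 = -1127/24  ->  a_6 = -1127/720
Truncated series: y(x) = 1 + 2 x - (7/2) x^2 - (5/3) x^3 + (49/24) x^4 + (13/12) x^5 - (1127/720) x^6 + O(x^7).

a_0 = 1; a_1 = 2; a_2 = -7/2; a_3 = -5/3; a_4 = 49/24; a_5 = 13/12; a_6 = -1127/720


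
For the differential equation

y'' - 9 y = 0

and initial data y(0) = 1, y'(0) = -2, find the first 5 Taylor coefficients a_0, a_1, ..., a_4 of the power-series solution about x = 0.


Ansatz: y(x) = sum_{n>=0} a_n x^n, so y'(x) = sum_{n>=1} n a_n x^(n-1) and y''(x) = sum_{n>=2} n(n-1) a_n x^(n-2).
Substitute into P(x) y'' + Q(x) y' + R(x) y = 0 with P(x) = 1, Q(x) = 0, R(x) = -9, and match powers of x.
Initial conditions: a_0 = 1, a_1 = -2.
Setting the coefficient of each power of x to zero and solving order by order (substituting the coefficients already found):
  x^0: 2 a_2 - 9 a_0 = 0  ->  2 a_2 = 9 a_0 = 9  ->  a_2 = 9/2
  x^1: 6 a_3 - 9 a_1 = 0  ->  6 a_3 = 9 a_1 = -18  ->  a_3 = -3
  x^2: 12 a_4 - 9 a_2 = 0  ->  12 a_4 = 9 a_2 = 81/2  ->  a_4 = 27/8
Truncated series: y(x) = 1 - 2 x + (9/2) x^2 - 3 x^3 + (27/8) x^4 + O(x^5).

a_0 = 1; a_1 = -2; a_2 = 9/2; a_3 = -3; a_4 = 27/8


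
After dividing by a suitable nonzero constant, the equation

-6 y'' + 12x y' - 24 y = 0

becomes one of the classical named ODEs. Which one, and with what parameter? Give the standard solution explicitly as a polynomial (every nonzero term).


All three coefficients share the factor -6; dividing through by -6 gives  y'' - 2x y' + 4 y = 0.
This matches the Hermite equation y'' - 2x y' + 2n y = 0 with 2n = 4, so n = 2; the polynomial solution is H_2(x).
With y = sum_k a_k x^k, matching x^k gives (k+2)(k+1) a_{k+2} = 2(k - n) a_k = 2(k - 2) a_k. The right side vanishes at k = 2, so the series with the parity of 2 terminates at degree 2.
Standard normalization: leading coefficient of H_n is 2^n, so a_2 = 2^2 = 4. Work downward with a_k = (k+1)(k+2) a_{k+2} / (2(k - n)):
  a_0 = (1)(2)(4) / (2(0 - 2)) = 8/(-4) = -2
Hence H_2(x) = 4 x^2 - 2.

H_2(x); series = 4 x^2 - 2


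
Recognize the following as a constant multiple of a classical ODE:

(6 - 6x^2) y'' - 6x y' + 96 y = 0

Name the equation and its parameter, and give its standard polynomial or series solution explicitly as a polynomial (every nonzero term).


All three coefficients share the factor 6; dividing through by 6 gives  (1 - x^2) y'' - x y' + 16 y = 0.
This matches the Chebyshev equation (1 - x^2) y'' - x y' + n^2 y = 0 (note the -x y' term, not -2x y') with n^2 = 16, so n = 4; the polynomial solution is T_4(x).
With y = sum_k a_k x^k, matching x^k gives (k+2)(k+1) a_{k+2} = (k^2 - n^2) a_k = (k - 4)(k + 4) a_k. The right side vanishes at k = 4, so the series with the parity of 4 terminates at degree 4.
Standard normalization: leading coefficient of T_n is 2^(n-1), so a_4 = 2^3 = 8. Work downward with a_k = (k+1)(k+2) a_{k+2} / ((k - 4)(k + 4)):
  a_2 = (3)(4)(8) / ((2 - 4)(2 + 4)) = 96/(-12) = -8
  a_0 = (1)(2)(-8) / ((0 - 4)(0 + 4)) = -16/(-16) = 1
Hence T_4(x) = 8 x^4 - 8 x^2 + 1.

T_4(x); series = 8 x^4 - 8 x^2 + 1


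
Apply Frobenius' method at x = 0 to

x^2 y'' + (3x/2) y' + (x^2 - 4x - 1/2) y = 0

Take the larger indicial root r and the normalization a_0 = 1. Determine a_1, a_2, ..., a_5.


Write in Frobenius form y'' + (p(x)/x) y' + (q(x)/x^2) y = 0:
  p(x) = 3/2,  q(x) = x^2 - 4x - 1/2.
Indicial equation: r(r-1) + (3/2) r + (-1/2) = 0 -> roots r_1 = 1/2, r_2 = -1.
Take r = r_1 = 1/2. Let y(x) = x^r sum_{n>=0} a_n x^n with a_0 = 1.
Substitute y = x^r sum a_n x^n and match x^{r+n}. The recurrence is
  D(n) a_n - 4 a_{n-1} + 1 a_{n-2} = 0,  where D(n) = (r+n)(r+n-1) + (3/2)(r+n) + (-1/2).
  a_n = [4 a_{n-1} - 1 a_{n-2}] / D(n).
Since the indicial polynomial factors as (r - r_1)(r - r_2), D(n) = (r_1 + n - r_1)(r_1 + n - r_2) = n(n + 3/2).
Evaluating step by step (a_0 = 1):
  n = 1: D(1) = 1(1 + 3/2) = 5/2; numerator = 4(1) = 4; a_1 = (4)/(5/2) = 8/5
  n = 2: D(2) = 2(2 + 3/2) = 7; numerator = 4(8/5) - 1(1) = 27/5; a_2 = (27/5)/(7) = 27/35
  n = 3: D(3) = 3(3 + 3/2) = 27/2; numerator = 4(27/35) - 1(8/5) = 52/35; a_3 = (52/35)/(27/2) = 104/945
  n = 4: D(4) = 4(4 + 3/2) = 22; numerator = 4(104/945) - 1(27/35) = -313/945; a_4 = (-313/945)/(22) = -313/20790
  n = 5: D(5) = 5(5 + 3/2) = 65/2; numerator = 4(-313/20790) - 1(104/945) = -118/693; a_5 = (-118/693)/(65/2) = -236/45045

r = 1/2; a_0 = 1; a_1 = 8/5; a_2 = 27/35; a_3 = 104/945; a_4 = -313/20790; a_5 = -236/45045


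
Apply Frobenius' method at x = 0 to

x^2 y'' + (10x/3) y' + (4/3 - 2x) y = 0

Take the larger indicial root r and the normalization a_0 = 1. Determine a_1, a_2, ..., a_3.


Write in Frobenius form y'' + (p(x)/x) y' + (q(x)/x^2) y = 0:
  p(x) = 10/3,  q(x) = 4/3 - 2x.
Indicial equation: r(r-1) + (10/3) r + (4/3) = 0 -> roots r_1 = -1, r_2 = -4/3.
Take r = r_1 = -1. Let y(x) = x^r sum_{n>=0} a_n x^n with a_0 = 1.
Substitute y = x^r sum a_n x^n and match x^{r+n}. The recurrence is
  D(n) a_n - 2 a_{n-1} = 0,  where D(n) = (r+n)(r+n-1) + (10/3)(r+n) + (4/3).
  a_n = 2 / D(n) * a_{n-1}.
Since the indicial polynomial factors as (r - r_1)(r - r_2), D(n) = (r_1 + n - r_1)(r_1 + n - r_2) = n(n + 1/3).
Evaluating step by step (a_0 = 1):
  n = 1: D(1) = 1(1 + 1/3) = 4/3; numerator = 2(1) = 2; a_1 = (2)/(4/3) = 3/2
  n = 2: D(2) = 2(2 + 1/3) = 14/3; numerator = 2(3/2) = 3; a_2 = (3)/(14/3) = 9/14
  n = 3: D(3) = 3(3 + 1/3) = 10; numerator = 2(9/14) = 9/7; a_3 = (9/7)/(10) = 9/70

r = -1; a_0 = 1; a_1 = 3/2; a_2 = 9/14; a_3 = 9/70


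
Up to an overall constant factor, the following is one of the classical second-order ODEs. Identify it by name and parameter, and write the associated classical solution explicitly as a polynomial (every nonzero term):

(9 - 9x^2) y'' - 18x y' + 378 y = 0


All three coefficients share the factor 9; dividing through by 9 gives  (1 - x^2) y'' - 2x y' + 42 y = 0.
This matches the Legendre equation (1 - x^2) y'' - 2x y' + n(n+1) y = 0 (note the -2x y' term) with n(n+1) = 42, so n = 6; the polynomial solution is P_6(x).
With y = sum_k a_k x^k, matching x^k gives (k+2)(k+1) a_{k+2} = [k(k+1) - n(n+1)] a_k = (k - 6)(k + 7) a_k. The right side vanishes at k = 6, so the series with the parity of 6 terminates at degree 6.
Standard normalization (P_n(1) = 1): leading coefficient (2n)!/(2^n (n!)^2) = 479001600/(64*518400) = 231/16, so a_6 = 231/16. Work downward with a_k = (k+1)(k+2) a_{k+2} / ((k - 6)(k + 7)):
  a_4 = (5)(6)(231/16) / ((4 - 6)(4 + 7)) = (3465/8)/(-22) = -315/16
  a_2 = (3)(4)(-315/16) / ((2 - 6)(2 + 7)) = (-945/4)/(-36) = 105/16
  a_0 = (1)(2)(105/16) / ((0 - 6)(0 + 7)) = (105/8)/(-42) = -5/16
Hence P_6(x) = 231 x^6/16 - 315 x^4/16 + 105 x^2/16 - 5/16.

P_6(x); series = 231 x^6/16 - 315 x^4/16 + 105 x^2/16 - 5/16


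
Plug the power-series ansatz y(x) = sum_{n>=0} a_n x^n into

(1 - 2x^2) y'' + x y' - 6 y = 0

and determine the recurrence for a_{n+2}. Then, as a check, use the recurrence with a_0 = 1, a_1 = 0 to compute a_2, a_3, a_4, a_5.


Substitute y = sum_n a_n x^n.
(1 - 2 x^2) y'' contributes (n+2)(n+1) a_{n+2} - 2 n(n-1) a_n at x^n.
x y'(x) contributes n a_n at x^n.
-6 y(x) contributes -6 a_n at x^n.
Matching x^n: (n+2)(n+1) a_{n+2} + (-2 n(n-1) + n - 6) a_n = 0.
Thus a_{n+2} = (2 n(n-1) - n + 6) / ((n+1)(n+2)) * a_n.

Check with a_0 = 1, a_1 = 0 (apply the recurrence for n = 0, 1, 2, 3): a_0 = 1, a_1 = 0, a_2 = 3, a_3 = 0, a_4 = 2, a_5 = 0.

a_(n+2) = (2 n(n-1) - n + 6) / ((n+1)(n+2)) * a_n; check: a_0 = 1, a_1 = 0, a_2 = 3, a_3 = 0, a_4 = 2, a_5 = 0


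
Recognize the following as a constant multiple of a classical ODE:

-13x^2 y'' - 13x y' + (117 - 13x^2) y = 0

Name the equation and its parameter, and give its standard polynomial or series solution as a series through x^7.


All three coefficients share the factor -13; dividing through by -13 gives  x^2 y'' + x y' + (x^2 - 9) y = 0.
This matches the Bessel equation x^2 y'' + x y' + (x^2 - nu^2) y = 0 with nu^2 = 9, so nu = 3; the solution bounded at x = 0 is J_3(x).
Frobenius at x = 0: indicial roots ±nu; for r = nu the recurrence k(k + 2nu) c_k = -c_{k-2} gives the standard series J_nu(x) = sum_{k>=0} (-1)^k / (k! (k+nu)!) (x/2)^(2k+nu). Evaluate the first 3 terms:
  k = 0: (-1)^0 / (0! * 3! * 2^3) x^3 = 1/(1*6*8) x^3 = (1/48) x^3
  k = 1: (-1)^1 / (1! * 4! * 2^5) x^5 = -1/(1*24*32) x^5 = (-1/768) x^5
  k = 2: (-1)^2 / (2! * 5! * 2^7) x^7 = 1/(2*120*128) x^7 = (1/30720) x^7
Hence J_3(x) = x^7/30720 - x^5/768 + x^3/48 + ....

J_3(x); series = x^7/30720 - x^5/768 + x^3/48


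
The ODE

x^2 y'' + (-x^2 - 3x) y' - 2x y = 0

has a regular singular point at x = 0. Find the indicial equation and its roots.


Divide by x^2 to reach normal form y'' + P_1(x) y' + P_2(x) y = 0 with P_1(x) = -1 - 3/x and P_2(x) = -2/x.
x = 0 is a singular point because the y'-coefficient -1 - 3/x has a pole at x = 0 and the y-coefficient -2/x has a pole at x = 0.
It is a regular singular point because x P_1(x) = p(x) = -x - 3 and x^2 P_2(x) = q(x) = -2x are polynomials, hence analytic at x = 0.
p(0) = -3,  q(0) = 0.
Indicial equation: r(r-1) + p(0) r + q(0) = 0, i.e. r^2 + (p(0) - 1) r + q(0) = 0, i.e. r^2 - 4 r = 0.
Discriminant: (-4)^2 - 4(0) = 16, so r = (4 ± 4)/2.
Solving: r_1 = 4, r_2 = 0.

indicial: r^2 - 4 r = 0; roots r_1 = 4, r_2 = 0


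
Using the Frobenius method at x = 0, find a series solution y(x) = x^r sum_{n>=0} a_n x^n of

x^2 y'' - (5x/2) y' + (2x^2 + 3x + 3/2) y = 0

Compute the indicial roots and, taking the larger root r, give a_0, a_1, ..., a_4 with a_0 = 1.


Write in Frobenius form y'' + (p(x)/x) y' + (q(x)/x^2) y = 0:
  p(x) = -5/2,  q(x) = 2x^2 + 3x + 3/2.
Indicial equation: r(r-1) + (-5/2) r + (3/2) = 0 -> roots r_1 = 3, r_2 = 1/2.
Take r = r_1 = 3. Let y(x) = x^r sum_{n>=0} a_n x^n with a_0 = 1.
Substitute y = x^r sum a_n x^n and match x^{r+n}. The recurrence is
  D(n) a_n + 3 a_{n-1} + 2 a_{n-2} = 0,  where D(n) = (r+n)(r+n-1) + (-5/2)(r+n) + (3/2).
  a_n = [-3 a_{n-1} - 2 a_{n-2}] / D(n).
Since the indicial polynomial factors as (r - r_1)(r - r_2), D(n) = (r_1 + n - r_1)(r_1 + n - r_2) = n(n + 5/2).
Evaluating step by step (a_0 = 1):
  n = 1: D(1) = 1(1 + 5/2) = 7/2; numerator = -3(1) = -3; a_1 = (-3)/(7/2) = -6/7
  n = 2: D(2) = 2(2 + 5/2) = 9; numerator = -3(-6/7) - 2(1) = 4/7; a_2 = (4/7)/(9) = 4/63
  n = 3: D(3) = 3(3 + 5/2) = 33/2; numerator = -3(4/63) - 2(-6/7) = 32/21; a_3 = (32/21)/(33/2) = 64/693
  n = 4: D(4) = 4(4 + 5/2) = 26; numerator = -3(64/693) - 2(4/63) = -40/99; a_4 = (-40/99)/(26) = -20/1287

r = 3; a_0 = 1; a_1 = -6/7; a_2 = 4/63; a_3 = 64/693; a_4 = -20/1287


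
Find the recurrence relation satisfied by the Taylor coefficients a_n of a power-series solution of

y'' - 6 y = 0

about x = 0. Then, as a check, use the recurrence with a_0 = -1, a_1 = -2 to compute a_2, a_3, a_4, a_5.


Substitute y = sum_n a_n x^n into y'' + (const) y = 0.
y''(x) = sum_{n>=0} (n+2)(n+1) a_{n+2} x^n.
The ODE becomes sum_n [(n+2)(n+1) a_{n+2} - 6 a_n] x^n = 0.
Setting each coefficient to zero gives the recurrence:
  (n+2)(n+1) a_{n+2} - 6 a_n = 0,
  a_{n+2} = 6 / ((n+1)(n+2)) a_n.

Check with a_0 = -1, a_1 = -2 (apply the recurrence for n = 0, 1, 2, 3): a_0 = -1, a_1 = -2, a_2 = -3, a_3 = -2, a_4 = -3/2, a_5 = -3/5.

a_{n+2} = 6/((n+1)(n+2)) * a_n; check: a_0 = -1, a_1 = -2, a_2 = -3, a_3 = -2, a_4 = -3/2, a_5 = -3/5


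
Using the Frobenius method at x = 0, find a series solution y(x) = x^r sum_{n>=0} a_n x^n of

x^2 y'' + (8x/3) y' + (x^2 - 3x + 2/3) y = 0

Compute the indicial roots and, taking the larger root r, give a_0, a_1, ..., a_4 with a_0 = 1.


Write in Frobenius form y'' + (p(x)/x) y' + (q(x)/x^2) y = 0:
  p(x) = 8/3,  q(x) = x^2 - 3x + 2/3.
Indicial equation: r(r-1) + (8/3) r + (2/3) = 0 -> roots r_1 = -2/3, r_2 = -1.
Take r = r_1 = -2/3. Let y(x) = x^r sum_{n>=0} a_n x^n with a_0 = 1.
Substitute y = x^r sum a_n x^n and match x^{r+n}. The recurrence is
  D(n) a_n - 3 a_{n-1} + 1 a_{n-2} = 0,  where D(n) = (r+n)(r+n-1) + (8/3)(r+n) + (2/3).
  a_n = [3 a_{n-1} - 1 a_{n-2}] / D(n).
Since the indicial polynomial factors as (r - r_1)(r - r_2), D(n) = (r_1 + n - r_1)(r_1 + n - r_2) = n(n + 1/3).
Evaluating step by step (a_0 = 1):
  n = 1: D(1) = 1(1 + 1/3) = 4/3; numerator = 3(1) = 3; a_1 = (3)/(4/3) = 9/4
  n = 2: D(2) = 2(2 + 1/3) = 14/3; numerator = 3(9/4) - 1(1) = 23/4; a_2 = (23/4)/(14/3) = 69/56
  n = 3: D(3) = 3(3 + 1/3) = 10; numerator = 3(69/56) - 1(9/4) = 81/56; a_3 = (81/56)/(10) = 81/560
  n = 4: D(4) = 4(4 + 1/3) = 52/3; numerator = 3(81/560) - 1(69/56) = -447/560; a_4 = (-447/560)/(52/3) = -1341/29120

r = -2/3; a_0 = 1; a_1 = 9/4; a_2 = 69/56; a_3 = 81/560; a_4 = -1341/29120


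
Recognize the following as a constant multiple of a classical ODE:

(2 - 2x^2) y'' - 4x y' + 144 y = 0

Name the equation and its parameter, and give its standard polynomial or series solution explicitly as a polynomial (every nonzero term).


All three coefficients share the factor 2; dividing through by 2 gives  (1 - x^2) y'' - 2x y' + 72 y = 0.
This matches the Legendre equation (1 - x^2) y'' - 2x y' + n(n+1) y = 0 (note the -2x y' term) with n(n+1) = 72, so n = 8; the polynomial solution is P_8(x).
With y = sum_k a_k x^k, matching x^k gives (k+2)(k+1) a_{k+2} = [k(k+1) - n(n+1)] a_k = (k - 8)(k + 9) a_k. The right side vanishes at k = 8, so the series with the parity of 8 terminates at degree 8.
Standard normalization (P_n(1) = 1): leading coefficient (2n)!/(2^n (n!)^2) = 20922789888000/(256*1625702400) = 6435/128, so a_8 = 6435/128. Work downward with a_k = (k+1)(k+2) a_{k+2} / ((k - 8)(k + 9)):
  a_6 = (7)(8)(6435/128) / ((6 - 8)(6 + 9)) = (45045/16)/(-30) = -3003/32
  a_4 = (5)(6)(-3003/32) / ((4 - 8)(4 + 9)) = (-45045/16)/(-52) = 3465/64
  a_2 = (3)(4)(3465/64) / ((2 - 8)(2 + 9)) = (10395/16)/(-66) = -315/32
  a_0 = (1)(2)(-315/32) / ((0 - 8)(0 + 9)) = (-315/16)/(-72) = 35/128
Hence P_8(x) = 6435 x^8/128 - 3003 x^6/32 + 3465 x^4/64 - 315 x^2/32 + 35/128.

P_8(x); series = 6435 x^8/128 - 3003 x^6/32 + 3465 x^4/64 - 315 x^2/32 + 35/128


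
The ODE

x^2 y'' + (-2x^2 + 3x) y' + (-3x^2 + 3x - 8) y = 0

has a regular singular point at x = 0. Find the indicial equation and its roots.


Divide by x^2 to reach normal form y'' + P_1(x) y' + P_2(x) y = 0 with P_1(x) = -2 + 3/x and P_2(x) = -3 + 3/x - 8/x^2.
x = 0 is a singular point because the y'-coefficient -2 + 3/x has a pole at x = 0 and the y-coefficient -3 + 3/x - 8/x^2 has a pole at x = 0.
It is a regular singular point because x P_1(x) = p(x) = 3 - 2x and x^2 P_2(x) = q(x) = -3x^2 + 3x - 8 are polynomials, hence analytic at x = 0.
p(0) = 3,  q(0) = -8.
Indicial equation: r(r-1) + p(0) r + q(0) = 0, i.e. r^2 + (p(0) - 1) r + q(0) = 0, i.e. r^2 + 2 r - 8 = 0.
Discriminant: (2)^2 - 4(-8) = 36, so r = (-2 ± 6)/2.
Solving: r_1 = 2, r_2 = -4.

indicial: r^2 + 2 r - 8 = 0; roots r_1 = 2, r_2 = -4


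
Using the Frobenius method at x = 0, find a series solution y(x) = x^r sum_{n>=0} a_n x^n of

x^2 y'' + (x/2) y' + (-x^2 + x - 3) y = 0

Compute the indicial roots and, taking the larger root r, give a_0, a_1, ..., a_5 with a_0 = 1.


Write in Frobenius form y'' + (p(x)/x) y' + (q(x)/x^2) y = 0:
  p(x) = 1/2,  q(x) = -x^2 + x - 3.
Indicial equation: r(r-1) + (1/2) r + (-3) = 0 -> roots r_1 = 2, r_2 = -3/2.
Take r = r_1 = 2. Let y(x) = x^r sum_{n>=0} a_n x^n with a_0 = 1.
Substitute y = x^r sum a_n x^n and match x^{r+n}. The recurrence is
  D(n) a_n + 1 a_{n-1} - 1 a_{n-2} = 0,  where D(n) = (r+n)(r+n-1) + (1/2)(r+n) + (-3).
  a_n = [-1 a_{n-1} + 1 a_{n-2}] / D(n).
Since the indicial polynomial factors as (r - r_1)(r - r_2), D(n) = (r_1 + n - r_1)(r_1 + n - r_2) = n(n + 7/2).
Evaluating step by step (a_0 = 1):
  n = 1: D(1) = 1(1 + 7/2) = 9/2; numerator = -1(1) = -1; a_1 = (-1)/(9/2) = -2/9
  n = 2: D(2) = 2(2 + 7/2) = 11; numerator = -1(-2/9) + 1(1) = 11/9; a_2 = (11/9)/(11) = 1/9
  n = 3: D(3) = 3(3 + 7/2) = 39/2; numerator = -1(1/9) + 1(-2/9) = -1/3; a_3 = (-1/3)/(39/2) = -2/117
  n = 4: D(4) = 4(4 + 7/2) = 30; numerator = -1(-2/117) + 1(1/9) = 5/39; a_4 = (5/39)/(30) = 1/234
  n = 5: D(5) = 5(5 + 7/2) = 85/2; numerator = -1(1/234) + 1(-2/117) = -5/234; a_5 = (-5/234)/(85/2) = -1/1989

r = 2; a_0 = 1; a_1 = -2/9; a_2 = 1/9; a_3 = -2/117; a_4 = 1/234; a_5 = -1/1989


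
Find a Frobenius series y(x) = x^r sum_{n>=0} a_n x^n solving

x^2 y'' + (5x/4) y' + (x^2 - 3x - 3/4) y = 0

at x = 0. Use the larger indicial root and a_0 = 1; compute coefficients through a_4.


Write in Frobenius form y'' + (p(x)/x) y' + (q(x)/x^2) y = 0:
  p(x) = 5/4,  q(x) = x^2 - 3x - 3/4.
Indicial equation: r(r-1) + (5/4) r + (-3/4) = 0 -> roots r_1 = 3/4, r_2 = -1.
Take r = r_1 = 3/4. Let y(x) = x^r sum_{n>=0} a_n x^n with a_0 = 1.
Substitute y = x^r sum a_n x^n and match x^{r+n}. The recurrence is
  D(n) a_n - 3 a_{n-1} + 1 a_{n-2} = 0,  where D(n) = (r+n)(r+n-1) + (5/4)(r+n) + (-3/4).
  a_n = [3 a_{n-1} - 1 a_{n-2}] / D(n).
Since the indicial polynomial factors as (r - r_1)(r - r_2), D(n) = (r_1 + n - r_1)(r_1 + n - r_2) = n(n + 7/4).
Evaluating step by step (a_0 = 1):
  n = 1: D(1) = 1(1 + 7/4) = 11/4; numerator = 3(1) = 3; a_1 = (3)/(11/4) = 12/11
  n = 2: D(2) = 2(2 + 7/4) = 15/2; numerator = 3(12/11) - 1(1) = 25/11; a_2 = (25/11)/(15/2) = 10/33
  n = 3: D(3) = 3(3 + 7/4) = 57/4; numerator = 3(10/33) - 1(12/11) = -2/11; a_3 = (-2/11)/(57/4) = -8/627
  n = 4: D(4) = 4(4 + 7/4) = 23; numerator = 3(-8/627) - 1(10/33) = -214/627; a_4 = (-214/627)/(23) = -214/14421

r = 3/4; a_0 = 1; a_1 = 12/11; a_2 = 10/33; a_3 = -8/627; a_4 = -214/14421


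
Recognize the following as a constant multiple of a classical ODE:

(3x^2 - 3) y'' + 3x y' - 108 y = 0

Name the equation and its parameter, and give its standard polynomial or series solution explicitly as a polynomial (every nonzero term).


All three coefficients share the factor -3; dividing through by -3 gives  (1 - x^2) y'' - x y' + 36 y = 0.
This matches the Chebyshev equation (1 - x^2) y'' - x y' + n^2 y = 0 (note the -x y' term, not -2x y') with n^2 = 36, so n = 6; the polynomial solution is T_6(x).
With y = sum_k a_k x^k, matching x^k gives (k+2)(k+1) a_{k+2} = (k^2 - n^2) a_k = (k - 6)(k + 6) a_k. The right side vanishes at k = 6, so the series with the parity of 6 terminates at degree 6.
Standard normalization: leading coefficient of T_n is 2^(n-1), so a_6 = 2^5 = 32. Work downward with a_k = (k+1)(k+2) a_{k+2} / ((k - 6)(k + 6)):
  a_4 = (5)(6)(32) / ((4 - 6)(4 + 6)) = 960/(-20) = -48
  a_2 = (3)(4)(-48) / ((2 - 6)(2 + 6)) = -576/(-32) = 18
  a_0 = (1)(2)(18) / ((0 - 6)(0 + 6)) = 36/(-36) = -1
Hence T_6(x) = 32 x^6 - 48 x^4 + 18 x^2 - 1.

T_6(x); series = 32 x^6 - 48 x^4 + 18 x^2 - 1


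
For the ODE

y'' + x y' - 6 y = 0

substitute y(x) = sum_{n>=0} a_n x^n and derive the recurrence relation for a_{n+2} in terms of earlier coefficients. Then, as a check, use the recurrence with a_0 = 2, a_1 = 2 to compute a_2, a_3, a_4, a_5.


Substitute y = sum_n a_n x^n.
y''(x) has coefficient (n+2)(n+1) a_{n+2} at x^n;
x y'(x) has coefficient n a_n at x^n (shift);
-6 y(x) has coefficient -6 a_n at x^n.
Matching x^n: (n+2)(n+1) a_{n+2} + (n - 6) a_n = 0.
Thus a_{n+2} = (-n + 6) / ((n+1)(n+2)) * a_n.

Check with a_0 = 2, a_1 = 2 (apply the recurrence for n = 0, 1, 2, 3): a_0 = 2, a_1 = 2, a_2 = 6, a_3 = 5/3, a_4 = 2, a_5 = 1/4.

a_(n+2) = (-n + 6) / ((n+1)(n+2)) * a_n; check: a_0 = 2, a_1 = 2, a_2 = 6, a_3 = 5/3, a_4 = 2, a_5 = 1/4


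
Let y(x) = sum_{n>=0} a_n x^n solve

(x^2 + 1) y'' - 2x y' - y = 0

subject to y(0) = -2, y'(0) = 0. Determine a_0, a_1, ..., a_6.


Ansatz: y(x) = sum_{n>=0} a_n x^n, so y'(x) = sum_{n>=1} n a_n x^(n-1) and y''(x) = sum_{n>=2} n(n-1) a_n x^(n-2).
Substitute into P(x) y'' + Q(x) y' + R(x) y = 0 with P(x) = x^2 + 1, Q(x) = -2x, R(x) = -1, and match powers of x.
Initial conditions: a_0 = -2, a_1 = 0.
Setting the coefficient of each power of x to zero and solving order by order (substituting the coefficients already found):
  x^0: 2 a_2 - a_0 = 0  ->  2 a_2 = a_0 = -2  ->  a_2 = -1
  x^1: 6 a_3 - 3 a_1 = 0  ->  6 a_3 = 3 a_1 = 0  ->  a_3 = 0
  x^2: 12 a_4 - 3 a_2 = 0  ->  12 a_4 = 3 a_2 = -3  ->  a_4 = -1/4
  x^3: 20 a_5 - a_3 = 0  ->  20 a_5 = a_3 = 0  ->  a_5 = 0
  x^4: 30 a_6 + 3 a_4 = 0  ->  30 a_6 = -3 a_4 = 3/4  ->  a_6 = 1/40
Truncated series: y(x) = -2 - x^2 - (1/4) x^4 + (1/40) x^6 + O(x^7).

a_0 = -2; a_1 = 0; a_2 = -1; a_3 = 0; a_4 = -1/4; a_5 = 0; a_6 = 1/40


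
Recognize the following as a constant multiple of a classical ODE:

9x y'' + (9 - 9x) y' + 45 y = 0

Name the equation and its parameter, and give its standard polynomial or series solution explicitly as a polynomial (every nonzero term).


All three coefficients share the factor 9; dividing through by 9 gives  x y'' + (1 - x) y' + 5 y = 0.
This matches the Laguerre equation x y'' + (1 - x) y' + n y = 0 with n = 5; the polynomial solution is L_5(x).
With y = sum_k a_k x^k, matching x^k gives (k+1)k a_{k+1} + (k+1) a_{k+1} - k a_k + n a_k = 0, i.e. (k+1)^2 a_{k+1} = (k - n) a_k = (k - 5) a_k. The right side vanishes at k = 5, so the series terminates at degree 5.
Standard normalization L_n(0) = 1 gives a_0 = 1. Work upward with a_{k+1} = (k - 5) a_k / (k+1)^2:
  a_1 = (0 - 5)(1) / 1^2 = -5/1 = -5
  a_2 = (1 - 5)(-5) / 2^2 = 20/4 = 5
  a_3 = (2 - 5)(5) / 3^2 = -15/9 = -5/3
  a_4 = (3 - 5)(-5/3) / 4^2 = (10/3)/16 = 5/24
  a_5 = (4 - 5)(5/24) / 5^2 = (-5/24)/25 = -1/120
Hence L_5(x) = -x^5/120 + 5 x^4/24 - 5 x^3/3 + 5 x^2 - 5 x + 1.

L_5(x); series = -x^5/120 + 5 x^4/24 - 5 x^3/3 + 5 x^2 - 5 x + 1


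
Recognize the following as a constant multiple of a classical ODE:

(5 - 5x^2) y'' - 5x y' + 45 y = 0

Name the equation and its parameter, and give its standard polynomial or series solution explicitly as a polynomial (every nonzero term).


All three coefficients share the factor 5; dividing through by 5 gives  (1 - x^2) y'' - x y' + 9 y = 0.
This matches the Chebyshev equation (1 - x^2) y'' - x y' + n^2 y = 0 (note the -x y' term, not -2x y') with n^2 = 9, so n = 3; the polynomial solution is T_3(x).
With y = sum_k a_k x^k, matching x^k gives (k+2)(k+1) a_{k+2} = (k^2 - n^2) a_k = (k - 3)(k + 3) a_k. The right side vanishes at k = 3, so the series with the parity of 3 terminates at degree 3.
Standard normalization: leading coefficient of T_n is 2^(n-1), so a_3 = 2^2 = 4. Work downward with a_k = (k+1)(k+2) a_{k+2} / ((k - 3)(k + 3)):
  a_1 = (2)(3)(4) / ((1 - 3)(1 + 3)) = 24/(-8) = -3
Hence T_3(x) = 4 x^3 - 3 x.

T_3(x); series = 4 x^3 - 3 x


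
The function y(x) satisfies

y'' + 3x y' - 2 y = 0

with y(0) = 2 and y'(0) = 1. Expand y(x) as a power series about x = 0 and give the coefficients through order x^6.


Ansatz: y(x) = sum_{n>=0} a_n x^n, so y'(x) = sum_{n>=1} n a_n x^(n-1) and y''(x) = sum_{n>=2} n(n-1) a_n x^(n-2).
Substitute into P(x) y'' + Q(x) y' + R(x) y = 0 with P(x) = 1, Q(x) = 3x, R(x) = -2, and match powers of x.
Initial conditions: a_0 = 2, a_1 = 1.
Setting the coefficient of each power of x to zero and solving order by order (substituting the coefficients already found):
  x^0: 2 a_2 - 2 a_0 = 0  ->  2 a_2 = 2 a_0 = 4  ->  a_2 = 2
  x^1: 6 a_3 + a_1 = 0  ->  6 a_3 = -a_1 = -1  ->  a_3 = -1/6
  x^2: 12 a_4 + 4 a_2 = 0  ->  12 a_4 = -4 a_2 = -8  ->  a_4 = -2/3
  x^3: 20 a_5 + 7 a_3 = 0  ->  20 a_5 = -7 a_3 = 7/6  ->  a_5 = 7/120
  x^4: 30 a_6 + 10 a_4 = 0  ->  30 a_6 = -10 a_4 = 20/3  ->  a_6 = 2/9
Truncated series: y(x) = 2 + x + 2 x^2 - (1/6) x^3 - (2/3) x^4 + (7/120) x^5 + (2/9) x^6 + O(x^7).

a_0 = 2; a_1 = 1; a_2 = 2; a_3 = -1/6; a_4 = -2/3; a_5 = 7/120; a_6 = 2/9


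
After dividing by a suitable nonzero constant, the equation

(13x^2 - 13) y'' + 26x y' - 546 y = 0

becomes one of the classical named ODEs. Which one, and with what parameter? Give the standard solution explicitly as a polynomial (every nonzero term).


All three coefficients share the factor -13; dividing through by -13 gives  (1 - x^2) y'' - 2x y' + 42 y = 0.
This matches the Legendre equation (1 - x^2) y'' - 2x y' + n(n+1) y = 0 (note the -2x y' term) with n(n+1) = 42, so n = 6; the polynomial solution is P_6(x).
With y = sum_k a_k x^k, matching x^k gives (k+2)(k+1) a_{k+2} = [k(k+1) - n(n+1)] a_k = (k - 6)(k + 7) a_k. The right side vanishes at k = 6, so the series with the parity of 6 terminates at degree 6.
Standard normalization (P_n(1) = 1): leading coefficient (2n)!/(2^n (n!)^2) = 479001600/(64*518400) = 231/16, so a_6 = 231/16. Work downward with a_k = (k+1)(k+2) a_{k+2} / ((k - 6)(k + 7)):
  a_4 = (5)(6)(231/16) / ((4 - 6)(4 + 7)) = (3465/8)/(-22) = -315/16
  a_2 = (3)(4)(-315/16) / ((2 - 6)(2 + 7)) = (-945/4)/(-36) = 105/16
  a_0 = (1)(2)(105/16) / ((0 - 6)(0 + 7)) = (105/8)/(-42) = -5/16
Hence P_6(x) = 231 x^6/16 - 315 x^4/16 + 105 x^2/16 - 5/16.

P_6(x); series = 231 x^6/16 - 315 x^4/16 + 105 x^2/16 - 5/16


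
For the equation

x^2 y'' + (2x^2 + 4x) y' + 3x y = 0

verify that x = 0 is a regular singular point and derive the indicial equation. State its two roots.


Divide by x^2 to reach normal form y'' + P_1(x) y' + P_2(x) y = 0 with P_1(x) = 2 + 4/x and P_2(x) = 3/x.
x = 0 is a singular point because the y'-coefficient 2 + 4/x has a pole at x = 0 and the y-coefficient 3/x has a pole at x = 0.
It is a regular singular point because x P_1(x) = p(x) = 2x + 4 and x^2 P_2(x) = q(x) = 3x are polynomials, hence analytic at x = 0.
p(0) = 4,  q(0) = 0.
Indicial equation: r(r-1) + p(0) r + q(0) = 0, i.e. r^2 + (p(0) - 1) r + q(0) = 0, i.e. r^2 + 3 r = 0.
Discriminant: (3)^2 - 4(0) = 9, so r = (-3 ± 3)/2.
Solving: r_1 = 0, r_2 = -3.

indicial: r^2 + 3 r = 0; roots r_1 = 0, r_2 = -3


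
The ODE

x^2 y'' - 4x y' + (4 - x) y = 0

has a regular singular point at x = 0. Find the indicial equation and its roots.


Divide by x^2 to reach normal form y'' + P_1(x) y' + P_2(x) y = 0 with P_1(x) = -4/x and P_2(x) = -1/x + 4/x^2.
x = 0 is a singular point because the y'-coefficient -4/x has a pole at x = 0 and the y-coefficient -1/x + 4/x^2 has a pole at x = 0.
It is a regular singular point because x P_1(x) = p(x) = -4 and x^2 P_2(x) = q(x) = 4 - x are polynomials, hence analytic at x = 0.
p(0) = -4,  q(0) = 4.
Indicial equation: r(r-1) + p(0) r + q(0) = 0, i.e. r^2 + (p(0) - 1) r + q(0) = 0, i.e. r^2 - 5 r + 4 = 0.
Discriminant: (-5)^2 - 4(4) = 9, so r = (5 ± 3)/2.
Solving: r_1 = 4, r_2 = 1.

indicial: r^2 - 5 r + 4 = 0; roots r_1 = 4, r_2 = 1


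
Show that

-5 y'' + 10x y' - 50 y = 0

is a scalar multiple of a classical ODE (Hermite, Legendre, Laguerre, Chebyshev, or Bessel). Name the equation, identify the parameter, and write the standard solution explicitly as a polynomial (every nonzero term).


All three coefficients share the factor -5; dividing through by -5 gives  y'' - 2x y' + 10 y = 0.
This matches the Hermite equation y'' - 2x y' + 2n y = 0 with 2n = 10, so n = 5; the polynomial solution is H_5(x).
With y = sum_k a_k x^k, matching x^k gives (k+2)(k+1) a_{k+2} = 2(k - n) a_k = 2(k - 5) a_k. The right side vanishes at k = 5, so the series with the parity of 5 terminates at degree 5.
Standard normalization: leading coefficient of H_n is 2^n, so a_5 = 2^5 = 32. Work downward with a_k = (k+1)(k+2) a_{k+2} / (2(k - n)):
  a_3 = (4)(5)(32) / (2(3 - 5)) = 640/(-4) = -160
  a_1 = (2)(3)(-160) / (2(1 - 5)) = -960/(-8) = 120
Hence H_5(x) = 32 x^5 - 160 x^3 + 120 x.

H_5(x); series = 32 x^5 - 160 x^3 + 120 x


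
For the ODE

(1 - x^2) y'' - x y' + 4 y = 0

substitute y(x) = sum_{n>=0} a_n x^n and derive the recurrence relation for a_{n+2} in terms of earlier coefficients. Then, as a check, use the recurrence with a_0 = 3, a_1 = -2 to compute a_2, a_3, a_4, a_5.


Substitute y = sum_n a_n x^n.
(1 - 1 x^2) y'' contributes (n+2)(n+1) a_{n+2} - n(n-1) a_n at x^n.
-x y'(x) contributes -n a_n at x^n.
4 y(x) contributes 4 a_n at x^n.
Matching x^n: (n+2)(n+1) a_{n+2} + (-n(n-1) - n + 4) a_n = 0.
Thus a_{n+2} = (n(n-1) + n - 4) / ((n+1)(n+2)) * a_n.

Check with a_0 = 3, a_1 = -2 (apply the recurrence for n = 0, 1, 2, 3): a_0 = 3, a_1 = -2, a_2 = -6, a_3 = 1, a_4 = 0, a_5 = 1/4.

a_(n+2) = (n(n-1) + n - 4) / ((n+1)(n+2)) * a_n; check: a_0 = 3, a_1 = -2, a_2 = -6, a_3 = 1, a_4 = 0, a_5 = 1/4


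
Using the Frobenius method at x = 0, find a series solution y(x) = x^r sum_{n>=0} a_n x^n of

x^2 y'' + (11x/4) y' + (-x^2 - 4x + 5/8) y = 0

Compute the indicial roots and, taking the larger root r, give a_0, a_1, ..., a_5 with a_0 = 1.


Write in Frobenius form y'' + (p(x)/x) y' + (q(x)/x^2) y = 0:
  p(x) = 11/4,  q(x) = -x^2 - 4x + 5/8.
Indicial equation: r(r-1) + (11/4) r + (5/8) = 0 -> roots r_1 = -1/2, r_2 = -5/4.
Take r = r_1 = -1/2. Let y(x) = x^r sum_{n>=0} a_n x^n with a_0 = 1.
Substitute y = x^r sum a_n x^n and match x^{r+n}. The recurrence is
  D(n) a_n - 4 a_{n-1} - 1 a_{n-2} = 0,  where D(n) = (r+n)(r+n-1) + (11/4)(r+n) + (5/8).
  a_n = [4 a_{n-1} + 1 a_{n-2}] / D(n).
Since the indicial polynomial factors as (r - r_1)(r - r_2), D(n) = (r_1 + n - r_1)(r_1 + n - r_2) = n(n + 3/4).
Evaluating step by step (a_0 = 1):
  n = 1: D(1) = 1(1 + 3/4) = 7/4; numerator = 4(1) = 4; a_1 = (4)/(7/4) = 16/7
  n = 2: D(2) = 2(2 + 3/4) = 11/2; numerator = 4(16/7) + 1(1) = 71/7; a_2 = (71/7)/(11/2) = 142/77
  n = 3: D(3) = 3(3 + 3/4) = 45/4; numerator = 4(142/77) + 1(16/7) = 744/77; a_3 = (744/77)/(45/4) = 992/1155
  n = 4: D(4) = 4(4 + 3/4) = 19; numerator = 4(992/1155) + 1(142/77) = 6098/1155; a_4 = (6098/1155)/(19) = 6098/21945
  n = 5: D(5) = 5(5 + 3/4) = 115/4; numerator = 4(6098/21945) + 1(992/1155) = 8648/4389; a_5 = (8648/4389)/(115/4) = 1504/21945

r = -1/2; a_0 = 1; a_1 = 16/7; a_2 = 142/77; a_3 = 992/1155; a_4 = 6098/21945; a_5 = 1504/21945


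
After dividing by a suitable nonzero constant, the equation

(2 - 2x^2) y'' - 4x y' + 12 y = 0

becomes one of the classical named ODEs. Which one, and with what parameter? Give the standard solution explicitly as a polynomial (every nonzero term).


All three coefficients share the factor 2; dividing through by 2 gives  (1 - x^2) y'' - 2x y' + 6 y = 0.
This matches the Legendre equation (1 - x^2) y'' - 2x y' + n(n+1) y = 0 (note the -2x y' term) with n(n+1) = 6, so n = 2; the polynomial solution is P_2(x).
With y = sum_k a_k x^k, matching x^k gives (k+2)(k+1) a_{k+2} = [k(k+1) - n(n+1)] a_k = (k - 2)(k + 3) a_k. The right side vanishes at k = 2, so the series with the parity of 2 terminates at degree 2.
Standard normalization (P_n(1) = 1): leading coefficient (2n)!/(2^n (n!)^2) = 24/(4*4) = 3/2, so a_2 = 3/2. Work downward with a_k = (k+1)(k+2) a_{k+2} / ((k - 2)(k + 3)):
  a_0 = (1)(2)(3/2) / ((0 - 2)(0 + 3)) = 3/(-6) = -1/2
Hence P_2(x) = 3 x^2/2 - 1/2.

P_2(x); series = 3 x^2/2 - 1/2


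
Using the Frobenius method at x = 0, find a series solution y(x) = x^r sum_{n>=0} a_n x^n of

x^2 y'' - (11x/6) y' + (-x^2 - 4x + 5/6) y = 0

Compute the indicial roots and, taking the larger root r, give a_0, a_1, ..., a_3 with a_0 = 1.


Write in Frobenius form y'' + (p(x)/x) y' + (q(x)/x^2) y = 0:
  p(x) = -11/6,  q(x) = -x^2 - 4x + 5/6.
Indicial equation: r(r-1) + (-11/6) r + (5/6) = 0 -> roots r_1 = 5/2, r_2 = 1/3.
Take r = r_1 = 5/2. Let y(x) = x^r sum_{n>=0} a_n x^n with a_0 = 1.
Substitute y = x^r sum a_n x^n and match x^{r+n}. The recurrence is
  D(n) a_n - 4 a_{n-1} - 1 a_{n-2} = 0,  where D(n) = (r+n)(r+n-1) + (-11/6)(r+n) + (5/6).
  a_n = [4 a_{n-1} + 1 a_{n-2}] / D(n).
Since the indicial polynomial factors as (r - r_1)(r - r_2), D(n) = (r_1 + n - r_1)(r_1 + n - r_2) = n(n + 13/6).
Evaluating step by step (a_0 = 1):
  n = 1: D(1) = 1(1 + 13/6) = 19/6; numerator = 4(1) = 4; a_1 = (4)/(19/6) = 24/19
  n = 2: D(2) = 2(2 + 13/6) = 25/3; numerator = 4(24/19) + 1(1) = 115/19; a_2 = (115/19)/(25/3) = 69/95
  n = 3: D(3) = 3(3 + 13/6) = 31/2; numerator = 4(69/95) + 1(24/19) = 396/95; a_3 = (396/95)/(31/2) = 792/2945

r = 5/2; a_0 = 1; a_1 = 24/19; a_2 = 69/95; a_3 = 792/2945


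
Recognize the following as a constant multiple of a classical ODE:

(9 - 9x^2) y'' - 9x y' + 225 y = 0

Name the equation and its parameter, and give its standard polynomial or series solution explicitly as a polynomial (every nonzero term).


All three coefficients share the factor 9; dividing through by 9 gives  (1 - x^2) y'' - x y' + 25 y = 0.
This matches the Chebyshev equation (1 - x^2) y'' - x y' + n^2 y = 0 (note the -x y' term, not -2x y') with n^2 = 25, so n = 5; the polynomial solution is T_5(x).
With y = sum_k a_k x^k, matching x^k gives (k+2)(k+1) a_{k+2} = (k^2 - n^2) a_k = (k - 5)(k + 5) a_k. The right side vanishes at k = 5, so the series with the parity of 5 terminates at degree 5.
Standard normalization: leading coefficient of T_n is 2^(n-1), so a_5 = 2^4 = 16. Work downward with a_k = (k+1)(k+2) a_{k+2} / ((k - 5)(k + 5)):
  a_3 = (4)(5)(16) / ((3 - 5)(3 + 5)) = 320/(-16) = -20
  a_1 = (2)(3)(-20) / ((1 - 5)(1 + 5)) = -120/(-24) = 5
Hence T_5(x) = 16 x^5 - 20 x^3 + 5 x.

T_5(x); series = 16 x^5 - 20 x^3 + 5 x


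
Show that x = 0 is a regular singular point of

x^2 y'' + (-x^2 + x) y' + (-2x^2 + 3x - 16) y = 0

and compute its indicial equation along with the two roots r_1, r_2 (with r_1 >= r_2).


Divide by x^2 to reach normal form y'' + P_1(x) y' + P_2(x) y = 0 with P_1(x) = -1 + 1/x and P_2(x) = -2 + 3/x - 16/x^2.
x = 0 is a singular point because the y'-coefficient -1 + 1/x has a pole at x = 0 and the y-coefficient -2 + 3/x - 16/x^2 has a pole at x = 0.
It is a regular singular point because x P_1(x) = p(x) = 1 - x and x^2 P_2(x) = q(x) = -2x^2 + 3x - 16 are polynomials, hence analytic at x = 0.
p(0) = 1,  q(0) = -16.
Indicial equation: r(r-1) + p(0) r + q(0) = 0, i.e. r^2 + (p(0) - 1) r + q(0) = 0, i.e. r^2 - 16 = 0.
Discriminant: (0)^2 - 4(-16) = 64, so r = (0 ± 8)/2.
Solving: r_1 = 4, r_2 = -4.

indicial: r^2 - 16 = 0; roots r_1 = 4, r_2 = -4


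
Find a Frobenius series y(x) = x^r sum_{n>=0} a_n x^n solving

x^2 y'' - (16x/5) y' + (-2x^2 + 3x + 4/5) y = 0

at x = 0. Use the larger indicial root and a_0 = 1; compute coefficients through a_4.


Write in Frobenius form y'' + (p(x)/x) y' + (q(x)/x^2) y = 0:
  p(x) = -16/5,  q(x) = -2x^2 + 3x + 4/5.
Indicial equation: r(r-1) + (-16/5) r + (4/5) = 0 -> roots r_1 = 4, r_2 = 1/5.
Take r = r_1 = 4. Let y(x) = x^r sum_{n>=0} a_n x^n with a_0 = 1.
Substitute y = x^r sum a_n x^n and match x^{r+n}. The recurrence is
  D(n) a_n + 3 a_{n-1} - 2 a_{n-2} = 0,  where D(n) = (r+n)(r+n-1) + (-16/5)(r+n) + (4/5).
  a_n = [-3 a_{n-1} + 2 a_{n-2}] / D(n).
Since the indicial polynomial factors as (r - r_1)(r - r_2), D(n) = (r_1 + n - r_1)(r_1 + n - r_2) = n(n + 19/5).
Evaluating step by step (a_0 = 1):
  n = 1: D(1) = 1(1 + 19/5) = 24/5; numerator = -3(1) = -3; a_1 = (-3)/(24/5) = -5/8
  n = 2: D(2) = 2(2 + 19/5) = 58/5; numerator = -3(-5/8) + 2(1) = 31/8; a_2 = (31/8)/(58/5) = 155/464
  n = 3: D(3) = 3(3 + 19/5) = 102/5; numerator = -3(155/464) + 2(-5/8) = -1045/464; a_3 = (-1045/464)/(102/5) = -5225/47328
  n = 4: D(4) = 4(4 + 19/5) = 156/5; numerator = -3(-5225/47328) + 2(155/464) = 15765/15776; a_4 = (15765/15776)/(156/5) = 26275/820352

r = 4; a_0 = 1; a_1 = -5/8; a_2 = 155/464; a_3 = -5225/47328; a_4 = 26275/820352


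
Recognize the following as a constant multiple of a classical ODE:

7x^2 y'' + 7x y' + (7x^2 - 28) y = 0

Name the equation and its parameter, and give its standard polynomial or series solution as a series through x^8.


All three coefficients share the factor 7; dividing through by 7 gives  x^2 y'' + x y' + (x^2 - 4) y = 0.
This matches the Bessel equation x^2 y'' + x y' + (x^2 - nu^2) y = 0 with nu^2 = 4, so nu = 2; the solution bounded at x = 0 is J_2(x).
Frobenius at x = 0: indicial roots ±nu; for r = nu the recurrence k(k + 2nu) c_k = -c_{k-2} gives the standard series J_nu(x) = sum_{k>=0} (-1)^k / (k! (k+nu)!) (x/2)^(2k+nu). Evaluate the first 4 terms:
  k = 0: (-1)^0 / (0! * 2! * 2^2) x^2 = 1/(1*2*4) x^2 = (1/8) x^2
  k = 1: (-1)^1 / (1! * 3! * 2^4) x^4 = -1/(1*6*16) x^4 = (-1/96) x^4
  k = 2: (-1)^2 / (2! * 4! * 2^6) x^6 = 1/(2*24*64) x^6 = (1/3072) x^6
  k = 3: (-1)^3 / (3! * 5! * 2^8) x^8 = -1/(6*120*256) x^8 = (-1/184320) x^8
Hence J_2(x) = -x^8/184320 + x^6/3072 - x^4/96 + x^2/8 + ....

J_2(x); series = -x^8/184320 + x^6/3072 - x^4/96 + x^2/8
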